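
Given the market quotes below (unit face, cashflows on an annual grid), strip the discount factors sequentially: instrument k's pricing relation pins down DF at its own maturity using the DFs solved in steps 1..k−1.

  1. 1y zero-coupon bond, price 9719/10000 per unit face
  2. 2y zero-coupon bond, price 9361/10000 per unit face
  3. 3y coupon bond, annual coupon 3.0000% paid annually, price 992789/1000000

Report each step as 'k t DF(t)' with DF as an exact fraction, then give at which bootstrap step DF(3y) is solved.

1 1 9719/10000
2 2 9361/10000
3 3 9083/10000
DF(3y) is solved at step 3

step 1 [1y] zero: DF = P = 9719/10000 ≈ 0.971900
step 2 [2y] zero: DF = P = 9361/10000 ≈ 0.936100
step 3 [3y] bond c/1=3/100: DF=(992789/1000000 − 3/100·(0.971900+0.936100))/(1+3/100) = 9083/10000 ≈ 0.908300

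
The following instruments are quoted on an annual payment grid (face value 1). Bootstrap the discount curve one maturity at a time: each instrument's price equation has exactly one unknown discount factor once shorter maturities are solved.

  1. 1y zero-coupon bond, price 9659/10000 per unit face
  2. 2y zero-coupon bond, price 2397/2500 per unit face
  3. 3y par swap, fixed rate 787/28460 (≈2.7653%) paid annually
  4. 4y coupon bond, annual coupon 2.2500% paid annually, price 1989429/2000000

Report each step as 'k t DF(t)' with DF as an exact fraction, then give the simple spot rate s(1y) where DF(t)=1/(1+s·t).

1 1 9659/10000
2 2 2397/2500
3 3 9213/10000
4 4 4551/5000
s(1y) = (1/(9659/10000) − 1)/(1) = 341/9659 ≈ 3.5304%

step 1 [1y] zero: DF = P = 9659/10000 ≈ 0.965900
step 2 [2y] zero: DF = P = 2397/2500 ≈ 0.958800
step 3 [3y] swap r/1=787/28460: DF=(1 − 787/28460·(0.965900+0.958800))/(1+787/28460) = 9213/10000 ≈ 0.921300
step 4 [4y] bond c/1=9/400: DF=(1989429/2000000 − 9/400·(0.965900+0.958800+0.921300))/(1+9/400) = 4551/5000 ≈ 0.910200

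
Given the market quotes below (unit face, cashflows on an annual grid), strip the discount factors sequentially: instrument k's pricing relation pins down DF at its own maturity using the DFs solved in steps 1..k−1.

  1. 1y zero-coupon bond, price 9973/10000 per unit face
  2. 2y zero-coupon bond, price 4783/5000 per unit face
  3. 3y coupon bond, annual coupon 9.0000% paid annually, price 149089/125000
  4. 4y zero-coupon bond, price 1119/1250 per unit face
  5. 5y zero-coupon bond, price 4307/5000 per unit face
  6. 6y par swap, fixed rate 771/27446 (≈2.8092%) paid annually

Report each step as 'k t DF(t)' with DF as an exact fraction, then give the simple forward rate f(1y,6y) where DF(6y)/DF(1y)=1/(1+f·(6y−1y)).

step 1 [1y] zero: DF = P = 9973/10000 ≈ 0.997300
step 2 [2y] zero: DF = P = 4783/5000 ≈ 0.956600
step 3 [3y] bond c/1=9/100: DF=(149089/125000 − 9/100·(0.997300+0.956600))/(1+9/100) = 9329/10000 ≈ 0.932900
step 4 [4y] zero: DF = P = 1119/1250 ≈ 0.895200
step 5 [5y] zero: DF = P = 4307/5000 ≈ 0.861400
step 6 [6y] swap r/1=771/27446: DF=(1 − 771/27446·(0.997300+0.956600+0.932900+0.895200+0.861400))/(1+771/27446) = 4229/5000 ≈ 0.845800

1 1 9973/10000
2 2 4783/5000
3 3 9329/10000
4 4 1119/1250
5 5 4307/5000
6 6 4229/5000
f(1y,6y) = ((9973/10000)/(4229/5000) − 1)/(5) = 303/8458 ≈ 3.5824%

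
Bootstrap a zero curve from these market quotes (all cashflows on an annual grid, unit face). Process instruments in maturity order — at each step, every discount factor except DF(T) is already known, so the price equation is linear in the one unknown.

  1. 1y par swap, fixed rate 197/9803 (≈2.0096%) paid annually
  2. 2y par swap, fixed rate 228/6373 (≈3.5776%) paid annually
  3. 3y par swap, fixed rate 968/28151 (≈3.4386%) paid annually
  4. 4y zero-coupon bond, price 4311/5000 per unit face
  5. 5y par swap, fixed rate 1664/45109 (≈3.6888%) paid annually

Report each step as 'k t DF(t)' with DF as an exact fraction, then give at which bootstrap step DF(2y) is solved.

step 1 [1y] swap r/1=197/9803: DF=(1 − 197/9803·(0))/(1+197/9803) = 9803/10000 ≈ 0.980300
step 2 [2y] swap r/1=228/6373: DF=(1 − 228/6373·(0.980300))/(1+228/6373) = 2329/2500 ≈ 0.931600
step 3 [3y] swap r/1=968/28151: DF=(1 − 968/28151·(0.980300+0.931600))/(1+968/28151) = 1129/1250 ≈ 0.903200
step 4 [4y] zero: DF = P = 4311/5000 ≈ 0.862200
step 5 [5y] swap r/1=1664/45109: DF=(1 − 1664/45109·(0.980300+0.931600+0.903200+0.862200))/(1+1664/45109) = 521/625 ≈ 0.833600

1 1 9803/10000
2 2 2329/2500
3 3 1129/1250
4 4 4311/5000
5 5 521/625
DF(2y) is solved at step 2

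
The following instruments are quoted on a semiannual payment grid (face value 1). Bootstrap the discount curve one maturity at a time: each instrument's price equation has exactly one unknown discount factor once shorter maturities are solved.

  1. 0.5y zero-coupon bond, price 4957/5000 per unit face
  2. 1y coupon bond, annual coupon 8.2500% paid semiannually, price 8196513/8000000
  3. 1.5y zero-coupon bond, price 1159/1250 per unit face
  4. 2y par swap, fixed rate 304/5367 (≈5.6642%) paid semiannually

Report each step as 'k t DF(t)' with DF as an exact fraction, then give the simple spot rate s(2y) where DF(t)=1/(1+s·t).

1 1/2 4957/5000
2 1 9447/10000
3 3/2 1159/1250
4 2 1117/1250
s(2y) = (1/(1117/1250) − 1)/(2) = 133/2234 ≈ 5.9534%

step 1 [0.5y] zero: DF = P = 4957/5000 ≈ 0.991400
step 2 [1y] bond c/2=33/800: DF=(8196513/8000000 − 33/800·(0.991400))/(1+33/800) = 9447/10000 ≈ 0.944700
step 3 [1.5y] zero: DF = P = 1159/1250 ≈ 0.927200
step 4 [2y] swap r/2=152/5367: DF=(1 − 152/5367·(0.991400+0.944700+0.927200))/(1+152/5367) = 1117/1250 ≈ 0.893600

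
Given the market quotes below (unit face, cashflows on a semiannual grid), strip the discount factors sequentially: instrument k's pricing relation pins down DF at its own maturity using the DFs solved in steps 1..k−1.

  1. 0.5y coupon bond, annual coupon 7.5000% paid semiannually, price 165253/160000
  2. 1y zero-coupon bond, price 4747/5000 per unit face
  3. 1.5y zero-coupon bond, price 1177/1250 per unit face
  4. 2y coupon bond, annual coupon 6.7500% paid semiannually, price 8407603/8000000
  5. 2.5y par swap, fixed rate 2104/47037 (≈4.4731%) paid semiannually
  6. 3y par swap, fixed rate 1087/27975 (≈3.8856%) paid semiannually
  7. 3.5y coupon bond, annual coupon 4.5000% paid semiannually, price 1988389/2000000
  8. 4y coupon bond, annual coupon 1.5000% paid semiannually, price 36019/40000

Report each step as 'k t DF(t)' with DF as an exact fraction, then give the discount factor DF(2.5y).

step 1 [0.5y] bond c/2=3/80: DF=(165253/160000 − 3/80·(0))/(1+3/80) = 1991/2000 ≈ 0.995500
step 2 [1y] zero: DF = P = 4747/5000 ≈ 0.949400
step 3 [1.5y] zero: DF = P = 1177/1250 ≈ 0.941600
step 4 [2y] bond c/2=27/800: DF=(8407603/8000000 − 27/800·(0.995500+0.949400+0.941600))/(1+27/800) = 1153/1250 ≈ 0.922400
step 5 [2.5y] swap r/2=1052/47037: DF=(1 − 1052/47037·(0.995500+0.949400+0.941600+0.922400))/(1+1052/47037) = 2237/2500 ≈ 0.894800
step 6 [3y] swap r/2=1087/55950: DF=(1 − 1087/55950·(0.995500+0.949400+0.941600+0.922400+0.894800))/(1+1087/55950) = 8913/10000 ≈ 0.891300
step 7 [3.5y] bond c/2=9/400: DF=(1988389/2000000 − 9/400·(0.995500+0.949400+0.941600+0.922400+0.894800+0.891300))/(1+9/400) = 2123/2500 ≈ 0.849200
step 8 [4y] bond c/2=3/400: DF=(36019/40000 − 3/400·(0.995500+0.949400+0.941600+0.922400+0.894800+0.891300+0.849200))/(1+3/400) = 4229/5000 ≈ 0.845800

1 1/2 1991/2000
2 1 4747/5000
3 3/2 1177/1250
4 2 1153/1250
5 5/2 2237/2500
6 3 8913/10000
7 7/2 2123/2500
8 4 4229/5000
DF(2.5y) = 2237/2500 ≈ 0.894800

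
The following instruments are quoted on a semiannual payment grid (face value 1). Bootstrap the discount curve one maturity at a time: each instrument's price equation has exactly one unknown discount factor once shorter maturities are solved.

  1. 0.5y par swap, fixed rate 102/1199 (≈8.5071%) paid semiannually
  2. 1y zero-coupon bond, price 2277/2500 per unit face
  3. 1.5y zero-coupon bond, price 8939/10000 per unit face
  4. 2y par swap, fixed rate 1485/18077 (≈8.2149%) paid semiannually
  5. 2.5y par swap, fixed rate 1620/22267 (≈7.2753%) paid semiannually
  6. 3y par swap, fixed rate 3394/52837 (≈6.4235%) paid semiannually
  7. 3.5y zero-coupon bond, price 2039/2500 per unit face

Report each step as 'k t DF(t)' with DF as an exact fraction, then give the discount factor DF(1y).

step 1 [0.5y] swap r/2=51/1199: DF=(1 − 51/1199·(0))/(1+51/1199) = 1199/1250 ≈ 0.959200
step 2 [1y] zero: DF = P = 2277/2500 ≈ 0.910800
step 3 [1.5y] zero: DF = P = 8939/10000 ≈ 0.893900
step 4 [2y] swap r/2=1485/36154: DF=(1 − 1485/36154·(0.959200+0.910800+0.893900))/(1+1485/36154) = 1703/2000 ≈ 0.851500
step 5 [2.5y] swap r/2=810/22267: DF=(1 − 810/22267·(0.959200+0.910800+0.893900+0.851500))/(1+810/22267) = 419/500 ≈ 0.838000
step 6 [3y] swap r/2=1697/52837: DF=(1 − 1697/52837·(0.959200+0.910800+0.893900+0.851500+0.838000))/(1+1697/52837) = 8303/10000 ≈ 0.830300
step 7 [3.5y] zero: DF = P = 2039/2500 ≈ 0.815600

1 1/2 1199/1250
2 1 2277/2500
3 3/2 8939/10000
4 2 1703/2000
5 5/2 419/500
6 3 8303/10000
7 7/2 2039/2500
DF(1y) = 2277/2500 ≈ 0.910800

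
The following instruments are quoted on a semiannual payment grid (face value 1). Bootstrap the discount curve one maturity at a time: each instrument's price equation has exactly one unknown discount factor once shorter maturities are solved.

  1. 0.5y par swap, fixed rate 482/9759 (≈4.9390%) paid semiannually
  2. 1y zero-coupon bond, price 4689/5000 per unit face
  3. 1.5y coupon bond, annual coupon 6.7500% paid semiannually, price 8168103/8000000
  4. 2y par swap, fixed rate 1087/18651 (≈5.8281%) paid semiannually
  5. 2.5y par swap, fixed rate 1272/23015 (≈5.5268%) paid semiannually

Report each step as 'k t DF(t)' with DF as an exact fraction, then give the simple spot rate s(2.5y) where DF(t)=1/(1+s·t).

step 1 [0.5y] swap r/2=241/9759: DF=(1 − 241/9759·(0))/(1+241/9759) = 9759/10000 ≈ 0.975900
step 2 [1y] zero: DF = P = 4689/5000 ≈ 0.937800
step 3 [1.5y] bond c/2=27/800: DF=(8168103/8000000 − 27/800·(0.975900+0.937800))/(1+27/800) = 2313/2500 ≈ 0.925200
step 4 [2y] swap r/2=1087/37302: DF=(1 − 1087/37302·(0.975900+0.937800+0.925200))/(1+1087/37302) = 8913/10000 ≈ 0.891300
step 5 [2.5y] swap r/2=636/23015: DF=(1 − 636/23015·(0.975900+0.937800+0.925200+0.891300))/(1+636/23015) = 1091/1250 ≈ 0.872800

1 1/2 9759/10000
2 1 4689/5000
3 3/2 2313/2500
4 2 8913/10000
5 5/2 1091/1250
s(2.5y) = (1/(1091/1250) − 1)/(5/2) = 318/5455 ≈ 5.8295%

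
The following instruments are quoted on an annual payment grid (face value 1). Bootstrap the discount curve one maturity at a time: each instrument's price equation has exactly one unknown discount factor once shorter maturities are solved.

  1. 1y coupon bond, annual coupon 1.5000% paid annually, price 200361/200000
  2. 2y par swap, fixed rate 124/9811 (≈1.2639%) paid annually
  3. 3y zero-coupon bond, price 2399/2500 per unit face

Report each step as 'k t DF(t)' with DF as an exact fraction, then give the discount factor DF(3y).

step 1 [1y] bond c/1=3/200: DF=(200361/200000 − 3/200·(0))/(1+3/200) = 987/1000 ≈ 0.987000
step 2 [2y] swap r/1=124/9811: DF=(1 − 124/9811·(0.987000))/(1+124/9811) = 1219/1250 ≈ 0.975200
step 3 [3y] zero: DF = P = 2399/2500 ≈ 0.959600

1 1 987/1000
2 2 1219/1250
3 3 2399/2500
DF(3y) = 2399/2500 ≈ 0.959600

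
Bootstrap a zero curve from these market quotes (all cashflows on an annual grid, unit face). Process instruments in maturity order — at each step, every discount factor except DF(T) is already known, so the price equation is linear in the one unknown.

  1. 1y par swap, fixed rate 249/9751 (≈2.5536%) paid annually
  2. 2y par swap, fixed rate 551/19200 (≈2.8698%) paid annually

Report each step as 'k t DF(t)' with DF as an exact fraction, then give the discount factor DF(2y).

step 1 [1y] swap r/1=249/9751: DF=(1 − 249/9751·(0))/(1+249/9751) = 9751/10000 ≈ 0.975100
step 2 [2y] swap r/1=551/19200: DF=(1 − 551/19200·(0.975100))/(1+551/19200) = 9449/10000 ≈ 0.944900

1 1 9751/10000
2 2 9449/10000
DF(2y) = 9449/10000 ≈ 0.944900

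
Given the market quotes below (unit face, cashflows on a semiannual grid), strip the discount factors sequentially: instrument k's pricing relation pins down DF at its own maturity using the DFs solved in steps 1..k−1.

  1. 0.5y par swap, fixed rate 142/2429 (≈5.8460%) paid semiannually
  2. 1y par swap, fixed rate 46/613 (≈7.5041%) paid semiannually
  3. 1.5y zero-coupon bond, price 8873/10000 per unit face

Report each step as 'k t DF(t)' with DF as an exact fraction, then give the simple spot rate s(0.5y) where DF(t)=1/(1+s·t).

1 1/2 2429/2500
2 1 9287/10000
3 3/2 8873/10000
s(0.5y) = (1/(2429/2500) − 1)/(1/2) = 142/2429 ≈ 5.8460%

step 1 [0.5y] swap r/2=71/2429: DF=(1 − 71/2429·(0))/(1+71/2429) = 2429/2500 ≈ 0.971600
step 2 [1y] swap r/2=23/613: DF=(1 − 23/613·(0.971600))/(1+23/613) = 9287/10000 ≈ 0.928700
step 3 [1.5y] zero: DF = P = 8873/10000 ≈ 0.887300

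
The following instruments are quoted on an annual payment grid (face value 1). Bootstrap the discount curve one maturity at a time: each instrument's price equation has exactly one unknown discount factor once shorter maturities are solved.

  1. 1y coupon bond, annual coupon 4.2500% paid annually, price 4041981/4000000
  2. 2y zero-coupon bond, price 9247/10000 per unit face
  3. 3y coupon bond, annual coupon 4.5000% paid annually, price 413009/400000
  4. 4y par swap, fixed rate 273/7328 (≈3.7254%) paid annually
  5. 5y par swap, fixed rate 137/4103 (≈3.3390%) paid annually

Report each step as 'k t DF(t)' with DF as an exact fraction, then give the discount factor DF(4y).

step 1 [1y] bond c/1=17/400: DF=(4041981/4000000 − 17/400·(0))/(1+17/400) = 9693/10000 ≈ 0.969300
step 2 [2y] zero: DF = P = 9247/10000 ≈ 0.924700
step 3 [3y] bond c/1=9/200: DF=(413009/400000 − 9/200·(0.969300+0.924700))/(1+9/200) = 1813/2000 ≈ 0.906500
step 4 [4y] swap r/1=273/7328: DF=(1 − 273/7328·(0.969300+0.924700+0.906500))/(1+273/7328) = 1727/2000 ≈ 0.863500
step 5 [5y] swap r/1=137/4103: DF=(1 − 137/4103·(0.969300+0.924700+0.906500+0.863500))/(1+137/4103) = 8493/10000 ≈ 0.849300

1 1 9693/10000
2 2 9247/10000
3 3 1813/2000
4 4 1727/2000
5 5 8493/10000
DF(4y) = 1727/2000 ≈ 0.863500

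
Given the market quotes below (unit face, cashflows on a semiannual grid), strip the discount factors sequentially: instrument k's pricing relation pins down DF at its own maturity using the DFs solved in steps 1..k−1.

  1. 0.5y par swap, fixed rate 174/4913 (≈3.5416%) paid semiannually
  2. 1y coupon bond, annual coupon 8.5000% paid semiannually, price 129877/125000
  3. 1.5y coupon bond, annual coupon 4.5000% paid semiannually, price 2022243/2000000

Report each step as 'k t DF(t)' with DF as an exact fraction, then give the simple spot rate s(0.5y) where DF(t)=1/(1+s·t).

1 1/2 4913/5000
2 1 4783/5000
3 3/2 4731/5000
s(0.5y) = (1/(4913/5000) − 1)/(1/2) = 174/4913 ≈ 3.5416%

step 1 [0.5y] swap r/2=87/4913: DF=(1 − 87/4913·(0))/(1+87/4913) = 4913/5000 ≈ 0.982600
step 2 [1y] bond c/2=17/400: DF=(129877/125000 − 17/400·(0.982600))/(1+17/400) = 4783/5000 ≈ 0.956600
step 3 [1.5y] bond c/2=9/400: DF=(2022243/2000000 − 9/400·(0.982600+0.956600))/(1+9/400) = 4731/5000 ≈ 0.946200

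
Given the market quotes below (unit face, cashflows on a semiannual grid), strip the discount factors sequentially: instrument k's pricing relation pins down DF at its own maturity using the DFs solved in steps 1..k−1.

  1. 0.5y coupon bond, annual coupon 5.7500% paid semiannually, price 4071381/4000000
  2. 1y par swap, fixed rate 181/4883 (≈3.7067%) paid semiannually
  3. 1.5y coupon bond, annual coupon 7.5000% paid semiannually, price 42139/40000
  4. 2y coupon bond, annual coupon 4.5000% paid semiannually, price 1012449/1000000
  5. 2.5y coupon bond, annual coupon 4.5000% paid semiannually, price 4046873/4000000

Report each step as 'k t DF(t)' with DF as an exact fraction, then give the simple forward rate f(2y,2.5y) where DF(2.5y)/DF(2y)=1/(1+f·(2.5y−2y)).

1 1/2 4947/5000
2 1 4819/5000
3 3/2 1181/1250
4 2 579/625
5 5/2 9053/10000
f(2y,2.5y) = ((579/625)/(9053/10000) − 1)/(1/2) = 422/9053 ≈ 4.6614%

step 1 [0.5y] bond c/2=23/800: DF=(4071381/4000000 − 23/800·(0))/(1+23/800) = 4947/5000 ≈ 0.989400
step 2 [1y] swap r/2=181/9766: DF=(1 − 181/9766·(0.989400))/(1+181/9766) = 4819/5000 ≈ 0.963800
step 3 [1.5y] bond c/2=3/80: DF=(42139/40000 − 3/80·(0.989400+0.963800))/(1+3/80) = 1181/1250 ≈ 0.944800
step 4 [2y] bond c/2=9/400: DF=(1012449/1000000 − 9/400·(0.989400+0.963800+0.944800))/(1+9/400) = 579/625 ≈ 0.926400
step 5 [2.5y] bond c/2=9/400: DF=(4046873/4000000 − 9/400·(0.989400+0.963800+0.944800+0.926400))/(1+9/400) = 9053/10000 ≈ 0.905300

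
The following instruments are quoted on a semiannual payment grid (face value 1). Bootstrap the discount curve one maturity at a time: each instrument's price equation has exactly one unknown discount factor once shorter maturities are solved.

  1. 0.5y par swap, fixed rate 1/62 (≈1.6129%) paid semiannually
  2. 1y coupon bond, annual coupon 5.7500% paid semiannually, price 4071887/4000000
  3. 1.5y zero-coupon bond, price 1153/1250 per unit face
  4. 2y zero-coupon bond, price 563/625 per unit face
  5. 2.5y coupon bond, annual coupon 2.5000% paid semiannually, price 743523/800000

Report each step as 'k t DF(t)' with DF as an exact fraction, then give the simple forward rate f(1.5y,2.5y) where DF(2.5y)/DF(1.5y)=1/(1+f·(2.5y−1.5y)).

step 1 [0.5y] swap r/2=1/124: DF=(1 − 1/124·(0))/(1+1/124) = 124/125 ≈ 0.992000
step 2 [1y] bond c/2=23/800: DF=(4071887/4000000 − 23/800·(0.992000))/(1+23/800) = 4809/5000 ≈ 0.961800
step 3 [1.5y] zero: DF = P = 1153/1250 ≈ 0.922400
step 4 [2y] zero: DF = P = 563/625 ≈ 0.900800
step 5 [2.5y] bond c/2=1/80: DF=(743523/800000 − 1/80·(0.992000+0.961800+0.922400+0.900800))/(1+1/80) = 8713/10000 ≈ 0.871300

1 1/2 124/125
2 1 4809/5000
3 3/2 1153/1250
4 2 563/625
5 5/2 8713/10000
f(1.5y,2.5y) = ((1153/1250)/(8713/10000) − 1)/(1) = 511/8713 ≈ 5.8648%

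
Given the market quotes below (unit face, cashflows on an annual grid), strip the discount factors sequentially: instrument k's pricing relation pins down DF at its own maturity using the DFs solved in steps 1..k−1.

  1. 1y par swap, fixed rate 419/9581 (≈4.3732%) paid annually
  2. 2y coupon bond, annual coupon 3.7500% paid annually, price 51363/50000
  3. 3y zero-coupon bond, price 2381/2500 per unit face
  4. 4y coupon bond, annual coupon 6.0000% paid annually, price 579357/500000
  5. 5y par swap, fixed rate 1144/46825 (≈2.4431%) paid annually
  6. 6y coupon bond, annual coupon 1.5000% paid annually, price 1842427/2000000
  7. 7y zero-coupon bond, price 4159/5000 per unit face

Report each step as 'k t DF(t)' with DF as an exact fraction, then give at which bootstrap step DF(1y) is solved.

step 1 [1y] swap r/1=419/9581: DF=(1 − 419/9581·(0))/(1+419/9581) = 9581/10000 ≈ 0.958100
step 2 [2y] bond c/1=3/80: DF=(51363/50000 − 3/80·(0.958100))/(1+3/80) = 1911/2000 ≈ 0.955500
step 3 [3y] zero: DF = P = 2381/2500 ≈ 0.952400
step 4 [4y] bond c/1=3/50: DF=(579357/500000 − 3/50·(0.958100+0.955500+0.952400))/(1+3/50) = 9309/10000 ≈ 0.930900
step 5 [5y] swap r/1=1144/46825: DF=(1 − 1144/46825·(0.958100+0.955500+0.952400+0.930900))/(1+1144/46825) = 1107/1250 ≈ 0.885600
step 6 [6y] bond c/1=3/200: DF=(1842427/2000000 − 3/200·(0.958100+0.955500+0.952400+0.930900+0.885600))/(1+3/200) = 524/625 ≈ 0.838400
step 7 [7y] zero: DF = P = 4159/5000 ≈ 0.831800

1 1 9581/10000
2 2 1911/2000
3 3 2381/2500
4 4 9309/10000
5 5 1107/1250
6 6 524/625
7 7 4159/5000
DF(1y) is solved at step 1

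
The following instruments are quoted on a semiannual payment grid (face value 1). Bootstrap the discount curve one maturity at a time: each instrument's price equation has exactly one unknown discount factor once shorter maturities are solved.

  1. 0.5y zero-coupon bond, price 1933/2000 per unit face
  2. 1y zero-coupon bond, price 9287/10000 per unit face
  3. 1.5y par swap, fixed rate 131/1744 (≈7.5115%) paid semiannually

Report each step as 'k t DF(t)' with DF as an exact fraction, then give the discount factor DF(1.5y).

step 1 [0.5y] zero: DF = P = 1933/2000 ≈ 0.966500
step 2 [1y] zero: DF = P = 9287/10000 ≈ 0.928700
step 3 [1.5y] swap r/2=131/3488: DF=(1 − 131/3488·(0.966500+0.928700))/(1+131/3488) = 1119/1250 ≈ 0.895200

1 1/2 1933/2000
2 1 9287/10000
3 3/2 1119/1250
DF(1.5y) = 1119/1250 ≈ 0.895200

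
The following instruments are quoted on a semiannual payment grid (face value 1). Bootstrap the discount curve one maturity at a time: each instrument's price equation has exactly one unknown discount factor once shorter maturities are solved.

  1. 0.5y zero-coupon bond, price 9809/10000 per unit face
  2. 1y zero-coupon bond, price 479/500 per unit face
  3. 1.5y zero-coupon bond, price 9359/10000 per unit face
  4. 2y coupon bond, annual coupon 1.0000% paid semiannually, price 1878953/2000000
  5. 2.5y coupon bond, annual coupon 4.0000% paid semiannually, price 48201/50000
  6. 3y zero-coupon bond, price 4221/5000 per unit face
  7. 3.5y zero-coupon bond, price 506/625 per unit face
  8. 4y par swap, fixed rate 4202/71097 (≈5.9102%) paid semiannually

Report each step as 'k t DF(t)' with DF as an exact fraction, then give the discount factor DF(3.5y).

1 1/2 9809/10000
2 1 479/500
3 3/2 9359/10000
4 2 1841/2000
5 5/2 8707/10000
6 3 4221/5000
7 7/2 506/625
8 4 7899/10000
DF(3.5y) = 506/625 ≈ 0.809600

step 1 [0.5y] zero: DF = P = 9809/10000 ≈ 0.980900
step 2 [1y] zero: DF = P = 479/500 ≈ 0.958000
step 3 [1.5y] zero: DF = P = 9359/10000 ≈ 0.935900
step 4 [2y] bond c/2=1/200: DF=(1878953/2000000 − 1/200·(0.980900+0.958000+0.935900))/(1+1/200) = 1841/2000 ≈ 0.920500
step 5 [2.5y] bond c/2=1/50: DF=(48201/50000 − 1/50·(0.980900+0.958000+0.935900+0.920500))/(1+1/50) = 8707/10000 ≈ 0.870700
step 6 [3y] zero: DF = P = 4221/5000 ≈ 0.844200
step 7 [3.5y] zero: DF = P = 506/625 ≈ 0.809600
step 8 [4y] swap r/2=2101/71097: DF=(1 − 2101/71097·(0.980900+0.958000+0.935900+0.920500+0.870700+0.844200+0.809600))/(1+2101/71097) = 7899/10000 ≈ 0.789900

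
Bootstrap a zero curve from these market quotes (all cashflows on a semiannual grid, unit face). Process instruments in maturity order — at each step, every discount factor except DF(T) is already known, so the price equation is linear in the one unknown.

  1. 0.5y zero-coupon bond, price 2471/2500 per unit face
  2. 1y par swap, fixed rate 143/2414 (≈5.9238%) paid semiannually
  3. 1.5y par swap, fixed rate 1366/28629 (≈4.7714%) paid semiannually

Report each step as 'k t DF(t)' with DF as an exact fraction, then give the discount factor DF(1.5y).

step 1 [0.5y] zero: DF = P = 2471/2500 ≈ 0.988400
step 2 [1y] swap r/2=143/4828: DF=(1 − 143/4828·(0.988400))/(1+143/4828) = 2357/2500 ≈ 0.942800
step 3 [1.5y] swap r/2=683/28629: DF=(1 − 683/28629·(0.988400+0.942800))/(1+683/28629) = 9317/10000 ≈ 0.931700

1 1/2 2471/2500
2 1 2357/2500
3 3/2 9317/10000
DF(1.5y) = 9317/10000 ≈ 0.931700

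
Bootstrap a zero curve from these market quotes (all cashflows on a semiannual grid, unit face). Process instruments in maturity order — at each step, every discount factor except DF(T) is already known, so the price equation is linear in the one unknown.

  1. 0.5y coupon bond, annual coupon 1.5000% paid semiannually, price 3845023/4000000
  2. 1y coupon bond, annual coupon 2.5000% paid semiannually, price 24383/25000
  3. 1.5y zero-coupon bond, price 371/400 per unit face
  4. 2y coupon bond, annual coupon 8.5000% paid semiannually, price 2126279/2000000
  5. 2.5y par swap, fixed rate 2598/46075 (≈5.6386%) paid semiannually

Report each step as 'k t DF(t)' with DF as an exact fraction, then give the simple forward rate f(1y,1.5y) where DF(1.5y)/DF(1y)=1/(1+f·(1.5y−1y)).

step 1 [0.5y] bond c/2=3/400: DF=(3845023/4000000 − 3/400·(0))/(1+3/400) = 9541/10000 ≈ 0.954100
step 2 [1y] bond c/2=1/80: DF=(24383/25000 − 1/80·(0.954100))/(1+1/80) = 1903/2000 ≈ 0.951500
step 3 [1.5y] zero: DF = P = 371/400 ≈ 0.927500
step 4 [2y] bond c/2=17/400: DF=(2126279/2000000 − 17/400·(0.954100+0.951500+0.927500))/(1+17/400) = 9043/10000 ≈ 0.904300
step 5 [2.5y] swap r/2=1299/46075: DF=(1 − 1299/46075·(0.954100+0.951500+0.927500+0.904300))/(1+1299/46075) = 8701/10000 ≈ 0.870100

1 1/2 9541/10000
2 1 1903/2000
3 3/2 371/400
4 2 9043/10000
5 5/2 8701/10000
f(1y,1.5y) = ((1903/2000)/(371/400) − 1)/(1/2) = 96/1855 ≈ 5.1752%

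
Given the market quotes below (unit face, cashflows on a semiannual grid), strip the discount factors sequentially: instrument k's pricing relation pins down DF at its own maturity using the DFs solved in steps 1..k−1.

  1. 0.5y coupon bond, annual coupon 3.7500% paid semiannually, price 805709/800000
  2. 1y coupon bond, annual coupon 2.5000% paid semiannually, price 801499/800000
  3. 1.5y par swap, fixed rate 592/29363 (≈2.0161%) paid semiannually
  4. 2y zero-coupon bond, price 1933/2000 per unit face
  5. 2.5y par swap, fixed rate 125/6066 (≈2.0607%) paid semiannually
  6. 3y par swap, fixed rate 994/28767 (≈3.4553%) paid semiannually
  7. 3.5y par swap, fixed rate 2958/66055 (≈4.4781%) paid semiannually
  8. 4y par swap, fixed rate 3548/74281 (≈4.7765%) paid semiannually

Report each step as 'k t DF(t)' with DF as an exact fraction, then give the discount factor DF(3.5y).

step 1 [0.5y] bond c/2=3/160: DF=(805709/800000 − 3/160·(0))/(1+3/160) = 4943/5000 ≈ 0.988600
step 2 [1y] bond c/2=1/80: DF=(801499/800000 − 1/80·(0.988600))/(1+1/80) = 9773/10000 ≈ 0.977300
step 3 [1.5y] swap r/2=296/29363: DF=(1 − 296/29363·(0.988600+0.977300))/(1+296/29363) = 1213/1250 ≈ 0.970400
step 4 [2y] zero: DF = P = 1933/2000 ≈ 0.966500
step 5 [2.5y] swap r/2=125/12132: DF=(1 − 125/12132·(0.988600+0.977300+0.970400+0.966500))/(1+125/12132) = 19/20 ≈ 0.950000
step 6 [3y] swap r/2=497/28767: DF=(1 − 497/28767·(0.988600+0.977300+0.970400+0.966500+0.950000))/(1+497/28767) = 4503/5000 ≈ 0.900600
step 7 [3.5y] swap r/2=1479/66055: DF=(1 − 1479/66055·(0.988600+0.977300+0.970400+0.966500+0.950000+0.900600))/(1+1479/66055) = 8521/10000 ≈ 0.852100
step 8 [4y] swap r/2=1774/74281: DF=(1 − 1774/74281·(0.988600+0.977300+0.970400+0.966500+0.950000+0.900600+0.852100))/(1+1774/74281) = 4113/5000 ≈ 0.822600

1 1/2 4943/5000
2 1 9773/10000
3 3/2 1213/1250
4 2 1933/2000
5 5/2 19/20
6 3 4503/5000
7 7/2 8521/10000
8 4 4113/5000
DF(3.5y) = 8521/10000 ≈ 0.852100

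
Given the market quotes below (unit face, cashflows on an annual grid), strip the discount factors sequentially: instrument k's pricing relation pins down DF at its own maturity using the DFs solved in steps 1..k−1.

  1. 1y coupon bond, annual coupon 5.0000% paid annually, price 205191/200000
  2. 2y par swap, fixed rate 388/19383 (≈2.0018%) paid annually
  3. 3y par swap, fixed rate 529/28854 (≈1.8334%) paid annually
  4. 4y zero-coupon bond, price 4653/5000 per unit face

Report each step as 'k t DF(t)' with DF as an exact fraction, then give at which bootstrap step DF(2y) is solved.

1 1 9771/10000
2 2 2403/2500
3 3 9471/10000
4 4 4653/5000
DF(2y) is solved at step 2

step 1 [1y] bond c/1=1/20: DF=(205191/200000 − 1/20·(0))/(1+1/20) = 9771/10000 ≈ 0.977100
step 2 [2y] swap r/1=388/19383: DF=(1 − 388/19383·(0.977100))/(1+388/19383) = 2403/2500 ≈ 0.961200
step 3 [3y] swap r/1=529/28854: DF=(1 − 529/28854·(0.977100+0.961200))/(1+529/28854) = 9471/10000 ≈ 0.947100
step 4 [4y] zero: DF = P = 4653/5000 ≈ 0.930600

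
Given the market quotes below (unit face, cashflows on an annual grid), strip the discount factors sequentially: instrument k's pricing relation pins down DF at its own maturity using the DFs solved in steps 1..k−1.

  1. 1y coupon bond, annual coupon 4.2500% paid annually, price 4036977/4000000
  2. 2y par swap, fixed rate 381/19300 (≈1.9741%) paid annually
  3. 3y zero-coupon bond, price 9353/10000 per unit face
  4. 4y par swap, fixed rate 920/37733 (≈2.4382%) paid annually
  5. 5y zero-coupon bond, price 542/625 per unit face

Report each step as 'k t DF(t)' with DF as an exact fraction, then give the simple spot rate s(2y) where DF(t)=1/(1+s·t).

1 1 9681/10000
2 2 9619/10000
3 3 9353/10000
4 4 227/250
5 5 542/625
s(2y) = (1/(9619/10000) − 1)/(2) = 381/19238 ≈ 1.9805%

step 1 [1y] bond c/1=17/400: DF=(4036977/4000000 − 17/400·(0))/(1+17/400) = 9681/10000 ≈ 0.968100
step 2 [2y] swap r/1=381/19300: DF=(1 − 381/19300·(0.968100))/(1+381/19300) = 9619/10000 ≈ 0.961900
step 3 [3y] zero: DF = P = 9353/10000 ≈ 0.935300
step 4 [4y] swap r/1=920/37733: DF=(1 − 920/37733·(0.968100+0.961900+0.935300))/(1+920/37733) = 227/250 ≈ 0.908000
step 5 [5y] zero: DF = P = 542/625 ≈ 0.867200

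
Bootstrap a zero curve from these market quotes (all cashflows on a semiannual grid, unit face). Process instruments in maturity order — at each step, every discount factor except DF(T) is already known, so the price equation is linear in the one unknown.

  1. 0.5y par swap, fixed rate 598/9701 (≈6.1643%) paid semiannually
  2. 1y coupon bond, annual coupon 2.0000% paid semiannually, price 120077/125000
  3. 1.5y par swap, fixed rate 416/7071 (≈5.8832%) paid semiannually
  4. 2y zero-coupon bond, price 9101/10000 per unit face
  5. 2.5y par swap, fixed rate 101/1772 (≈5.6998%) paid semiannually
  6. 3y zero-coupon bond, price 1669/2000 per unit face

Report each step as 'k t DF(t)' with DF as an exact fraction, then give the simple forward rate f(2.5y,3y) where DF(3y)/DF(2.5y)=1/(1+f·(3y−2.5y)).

step 1 [0.5y] swap r/2=299/9701: DF=(1 − 299/9701·(0))/(1+299/9701) = 9701/10000 ≈ 0.970100
step 2 [1y] bond c/2=1/100: DF=(120077/125000 − 1/100·(0.970100))/(1+1/100) = 1883/2000 ≈ 0.941500
step 3 [1.5y] swap r/2=208/7071: DF=(1 − 208/7071·(0.970100+0.941500))/(1+208/7071) = 573/625 ≈ 0.916800
step 4 [2y] zero: DF = P = 9101/10000 ≈ 0.910100
step 5 [2.5y] swap r/2=101/3544: DF=(1 − 101/3544·(0.970100+0.941500+0.916800+0.910100))/(1+101/3544) = 8687/10000 ≈ 0.868700
step 6 [3y] zero: DF = P = 1669/2000 ≈ 0.834500

1 1/2 9701/10000
2 1 1883/2000
3 3/2 573/625
4 2 9101/10000
5 5/2 8687/10000
6 3 1669/2000
f(2.5y,3y) = ((8687/10000)/(1669/2000) − 1)/(1/2) = 684/8345 ≈ 8.1965%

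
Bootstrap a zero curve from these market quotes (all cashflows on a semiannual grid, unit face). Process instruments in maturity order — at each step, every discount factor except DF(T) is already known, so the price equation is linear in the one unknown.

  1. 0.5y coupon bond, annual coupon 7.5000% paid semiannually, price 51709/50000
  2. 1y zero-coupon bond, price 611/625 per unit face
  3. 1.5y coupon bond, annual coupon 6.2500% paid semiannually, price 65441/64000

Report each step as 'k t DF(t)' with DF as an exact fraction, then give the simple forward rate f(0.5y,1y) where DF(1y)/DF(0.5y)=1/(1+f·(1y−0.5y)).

step 1 [0.5y] bond c/2=3/80: DF=(51709/50000 − 3/80·(0))/(1+3/80) = 623/625 ≈ 0.996800
step 2 [1y] zero: DF = P = 611/625 ≈ 0.977600
step 3 [1.5y] bond c/2=1/32: DF=(65441/64000 − 1/32·(0.996800+0.977600))/(1+1/32) = 9317/10000 ≈ 0.931700

1 1/2 623/625
2 1 611/625
3 3/2 9317/10000
f(0.5y,1y) = ((623/625)/(611/625) − 1)/(1/2) = 24/611 ≈ 3.9280%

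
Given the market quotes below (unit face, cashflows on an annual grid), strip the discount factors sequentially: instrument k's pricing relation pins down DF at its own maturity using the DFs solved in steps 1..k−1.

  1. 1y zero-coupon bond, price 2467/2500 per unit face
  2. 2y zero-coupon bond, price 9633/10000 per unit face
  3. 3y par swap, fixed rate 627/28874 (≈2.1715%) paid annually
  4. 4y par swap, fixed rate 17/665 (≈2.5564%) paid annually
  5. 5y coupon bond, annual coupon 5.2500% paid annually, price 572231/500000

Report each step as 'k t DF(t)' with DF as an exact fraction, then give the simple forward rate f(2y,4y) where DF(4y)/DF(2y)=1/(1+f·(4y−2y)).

1 1 2467/2500
2 2 9633/10000
3 3 9373/10000
4 4 9031/10000
5 5 8983/10000
f(2y,4y) = ((9633/10000)/(9031/10000) − 1)/(2) = 301/9031 ≈ 3.3330%

step 1 [1y] zero: DF = P = 2467/2500 ≈ 0.986800
step 2 [2y] zero: DF = P = 9633/10000 ≈ 0.963300
step 3 [3y] swap r/1=627/28874: DF=(1 − 627/28874·(0.986800+0.963300))/(1+627/28874) = 9373/10000 ≈ 0.937300
step 4 [4y] swap r/1=17/665: DF=(1 − 17/665·(0.986800+0.963300+0.937300))/(1+17/665) = 9031/10000 ≈ 0.903100
step 5 [5y] bond c/1=21/400: DF=(572231/500000 − 21/400·(0.986800+0.963300+0.937300+0.903100))/(1+21/400) = 8983/10000 ≈ 0.898300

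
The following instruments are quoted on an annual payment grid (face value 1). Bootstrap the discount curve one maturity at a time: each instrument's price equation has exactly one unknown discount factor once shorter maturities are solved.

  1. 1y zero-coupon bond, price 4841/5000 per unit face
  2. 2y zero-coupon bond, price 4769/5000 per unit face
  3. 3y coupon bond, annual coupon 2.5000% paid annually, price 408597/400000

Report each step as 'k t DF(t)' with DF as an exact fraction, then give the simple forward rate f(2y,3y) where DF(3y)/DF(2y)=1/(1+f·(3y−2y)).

step 1 [1y] zero: DF = P = 4841/5000 ≈ 0.968200
step 2 [2y] zero: DF = P = 4769/5000 ≈ 0.953800
step 3 [3y] bond c/1=1/40: DF=(408597/400000 − 1/40·(0.968200+0.953800))/(1+1/40) = 9497/10000 ≈ 0.949700

1 1 4841/5000
2 2 4769/5000
3 3 9497/10000
f(2y,3y) = ((4769/5000)/(9497/10000) − 1)/(1) = 41/9497 ≈ 0.4317%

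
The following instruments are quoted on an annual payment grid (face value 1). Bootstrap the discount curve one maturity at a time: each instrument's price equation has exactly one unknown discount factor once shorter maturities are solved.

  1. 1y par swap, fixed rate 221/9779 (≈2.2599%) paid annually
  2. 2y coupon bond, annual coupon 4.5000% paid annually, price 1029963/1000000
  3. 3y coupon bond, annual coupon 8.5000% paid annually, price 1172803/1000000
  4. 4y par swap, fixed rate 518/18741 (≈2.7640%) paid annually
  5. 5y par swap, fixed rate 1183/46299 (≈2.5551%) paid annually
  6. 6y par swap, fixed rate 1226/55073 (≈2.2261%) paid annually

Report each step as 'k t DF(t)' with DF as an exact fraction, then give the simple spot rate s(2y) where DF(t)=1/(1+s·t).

step 1 [1y] swap r/1=221/9779: DF=(1 − 221/9779·(0))/(1+221/9779) = 9779/10000 ≈ 0.977900
step 2 [2y] bond c/1=9/200: DF=(1029963/1000000 − 9/200·(0.977900))/(1+9/200) = 1887/2000 ≈ 0.943500
step 3 [3y] bond c/1=17/200: DF=(1172803/1000000 − 17/200·(0.977900+0.943500))/(1+17/200) = 1163/1250 ≈ 0.930400
step 4 [4y] swap r/1=518/18741: DF=(1 − 518/18741·(0.977900+0.943500+0.930400))/(1+518/18741) = 2241/2500 ≈ 0.896400
step 5 [5y] swap r/1=1183/46299: DF=(1 − 1183/46299·(0.977900+0.943500+0.930400+0.896400))/(1+1183/46299) = 8817/10000 ≈ 0.881700
step 6 [6y] swap r/1=1226/55073: DF=(1 − 1226/55073·(0.977900+0.943500+0.930400+0.896400+0.881700))/(1+1226/55073) = 4387/5000 ≈ 0.877400

1 1 9779/10000
2 2 1887/2000
3 3 1163/1250
4 4 2241/2500
5 5 8817/10000
6 6 4387/5000
s(2y) = (1/(1887/2000) − 1)/(2) = 113/3774 ≈ 2.9942%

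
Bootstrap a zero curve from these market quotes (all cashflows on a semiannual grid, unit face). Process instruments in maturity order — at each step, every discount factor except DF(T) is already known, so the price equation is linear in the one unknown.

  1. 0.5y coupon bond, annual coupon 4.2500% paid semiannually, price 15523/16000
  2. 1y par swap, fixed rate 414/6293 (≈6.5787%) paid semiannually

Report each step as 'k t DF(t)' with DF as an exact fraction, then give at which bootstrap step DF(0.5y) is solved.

1 1/2 19/20
2 1 9379/10000
DF(0.5y) is solved at step 1

step 1 [0.5y] bond c/2=17/800: DF=(15523/16000 − 17/800·(0))/(1+17/800) = 19/20 ≈ 0.950000
step 2 [1y] swap r/2=207/6293: DF=(1 − 207/6293·(0.950000))/(1+207/6293) = 9379/10000 ≈ 0.937900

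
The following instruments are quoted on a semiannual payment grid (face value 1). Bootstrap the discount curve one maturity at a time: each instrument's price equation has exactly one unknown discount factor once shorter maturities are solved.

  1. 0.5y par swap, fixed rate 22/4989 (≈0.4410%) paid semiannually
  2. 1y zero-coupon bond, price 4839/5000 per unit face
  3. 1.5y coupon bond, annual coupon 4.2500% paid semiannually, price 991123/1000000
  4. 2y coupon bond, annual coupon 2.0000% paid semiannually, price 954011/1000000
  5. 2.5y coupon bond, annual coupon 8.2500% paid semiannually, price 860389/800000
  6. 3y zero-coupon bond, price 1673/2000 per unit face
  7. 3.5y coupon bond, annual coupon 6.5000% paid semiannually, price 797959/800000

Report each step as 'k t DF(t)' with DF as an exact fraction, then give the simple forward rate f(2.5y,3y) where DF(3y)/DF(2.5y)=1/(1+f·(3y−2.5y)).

1 1/2 4989/5000
2 1 4839/5000
3 3/2 581/625
4 2 9159/10000
5 5/2 8819/10000
6 3 1673/2000
7 7/2 99/125
f(2.5y,3y) = ((8819/10000)/(1673/2000) − 1)/(1/2) = 908/8365 ≈ 10.8548%

step 1 [0.5y] swap r/2=11/4989: DF=(1 − 11/4989·(0))/(1+11/4989) = 4989/5000 ≈ 0.997800
step 2 [1y] zero: DF = P = 4839/5000 ≈ 0.967800
step 3 [1.5y] bond c/2=17/800: DF=(991123/1000000 − 17/800·(0.997800+0.967800))/(1+17/800) = 581/625 ≈ 0.929600
step 4 [2y] bond c/2=1/100: DF=(954011/1000000 − 1/100·(0.997800+0.967800+0.929600))/(1+1/100) = 9159/10000 ≈ 0.915900
step 5 [2.5y] bond c/2=33/800: DF=(860389/800000 − 33/800·(0.997800+0.967800+0.929600+0.915900))/(1+33/800) = 8819/10000 ≈ 0.881900
step 6 [3y] zero: DF = P = 1673/2000 ≈ 0.836500
step 7 [3.5y] bond c/2=13/400: DF=(797959/800000 − 13/400·(0.997800+0.967800+0.929600+0.915900+0.881900+0.836500))/(1+13/400) = 99/125 ≈ 0.792000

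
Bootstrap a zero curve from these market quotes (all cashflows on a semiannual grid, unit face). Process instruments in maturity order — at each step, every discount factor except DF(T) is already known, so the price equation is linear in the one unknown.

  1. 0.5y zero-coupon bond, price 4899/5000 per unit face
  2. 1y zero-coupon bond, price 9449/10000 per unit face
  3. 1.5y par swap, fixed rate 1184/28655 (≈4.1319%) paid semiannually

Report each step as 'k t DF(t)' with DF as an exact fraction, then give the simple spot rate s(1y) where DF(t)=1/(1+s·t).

1 1/2 4899/5000
2 1 9449/10000
3 3/2 588/625
s(1y) = (1/(9449/10000) − 1)/(1) = 551/9449 ≈ 5.8313%

step 1 [0.5y] zero: DF = P = 4899/5000 ≈ 0.979800
step 2 [1y] zero: DF = P = 9449/10000 ≈ 0.944900
step 3 [1.5y] swap r/2=592/28655: DF=(1 − 592/28655·(0.979800+0.944900))/(1+592/28655) = 588/625 ≈ 0.940800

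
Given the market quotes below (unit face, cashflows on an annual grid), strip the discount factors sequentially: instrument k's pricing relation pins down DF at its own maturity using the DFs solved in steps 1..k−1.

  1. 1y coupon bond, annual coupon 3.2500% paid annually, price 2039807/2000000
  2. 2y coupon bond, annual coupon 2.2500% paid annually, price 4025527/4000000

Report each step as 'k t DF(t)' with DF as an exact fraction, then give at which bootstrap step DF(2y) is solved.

step 1 [1y] bond c/1=13/400: DF=(2039807/2000000 − 13/400·(0))/(1+13/400) = 4939/5000 ≈ 0.987800
step 2 [2y] bond c/1=9/400: DF=(4025527/4000000 − 9/400·(0.987800))/(1+9/400) = 77/80 ≈ 0.962500

1 1 4939/5000
2 2 77/80
DF(2y) is solved at step 2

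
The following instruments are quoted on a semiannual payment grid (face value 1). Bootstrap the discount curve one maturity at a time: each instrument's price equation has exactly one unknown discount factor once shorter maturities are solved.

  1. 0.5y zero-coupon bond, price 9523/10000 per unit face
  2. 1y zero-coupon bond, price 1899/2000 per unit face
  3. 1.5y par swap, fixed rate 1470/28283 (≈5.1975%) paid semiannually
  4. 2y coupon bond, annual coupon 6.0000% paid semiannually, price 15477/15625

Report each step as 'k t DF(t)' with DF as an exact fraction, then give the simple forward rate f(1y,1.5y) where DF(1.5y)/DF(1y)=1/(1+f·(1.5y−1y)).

1 1/2 9523/10000
2 1 1899/2000
3 3/2 1853/2000
4 2 8793/10000
f(1y,1.5y) = ((1899/2000)/(1853/2000) − 1)/(1/2) = 92/1853 ≈ 4.9649%

step 1 [0.5y] zero: DF = P = 9523/10000 ≈ 0.952300
step 2 [1y] zero: DF = P = 1899/2000 ≈ 0.949500
step 3 [1.5y] swap r/2=735/28283: DF=(1 − 735/28283·(0.952300+0.949500))/(1+735/28283) = 1853/2000 ≈ 0.926500
step 4 [2y] bond c/2=3/100: DF=(15477/15625 − 3/100·(0.952300+0.949500+0.926500))/(1+3/100) = 8793/10000 ≈ 0.879300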